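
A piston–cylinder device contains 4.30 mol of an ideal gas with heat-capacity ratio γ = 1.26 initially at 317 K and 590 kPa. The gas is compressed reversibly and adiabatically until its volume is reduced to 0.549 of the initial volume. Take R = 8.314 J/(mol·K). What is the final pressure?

V₁ = nRT₁/P₁ = 4.30×8.314×317/590 = 19.2 L.
Adiabatic: TV^(γ−1) = const ⇒ T₂ = 317×(1.82)^0.260 = 370 K; PV^γ = const ⇒ P₂ = 1260 kPa.

1260 kPa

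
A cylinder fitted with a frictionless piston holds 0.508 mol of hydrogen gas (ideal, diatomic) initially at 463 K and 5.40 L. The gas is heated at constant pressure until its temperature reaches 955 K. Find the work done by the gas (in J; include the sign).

2080 J

P₁ = nRT₁/V₁ = 0.508×8.314×463/5.40 = 362 kPa.
Isobaric: P stays 362 kPa; V/T = const ⇒ T₂ = 955 K, V₂ = 11.1 L.
W = PΔV = 362×(11.1−5.40) kPa·L = 2080 J.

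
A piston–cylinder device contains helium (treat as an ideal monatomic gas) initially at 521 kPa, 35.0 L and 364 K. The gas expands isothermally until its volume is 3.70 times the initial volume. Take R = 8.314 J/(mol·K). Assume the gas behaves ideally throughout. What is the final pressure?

Isothermal: T stays 364 K; PV = const ⇒ V₂ = 130 L, P₂ = 141 kPa.

141 kPa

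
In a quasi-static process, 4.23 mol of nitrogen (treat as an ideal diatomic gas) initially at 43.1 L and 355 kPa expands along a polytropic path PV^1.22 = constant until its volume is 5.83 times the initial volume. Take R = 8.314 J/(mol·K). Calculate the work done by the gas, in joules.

22400 J

T₁ = P₁V₁/(nR) = 355×43.1/(4.23×8.314) = 435 K.
Polytropic n=1.22: T₂ = T₁(V₁/V₂)^(n−1) = 435×(0.172)^0.22 = 295 K; P₂ = P₁(V₁/V₂)^n = 41.3 kPa.
W = (P₁V₁−P₂V₂)/(n−1) = (355×43.1−41.3×251)/0.22 = 22400 J.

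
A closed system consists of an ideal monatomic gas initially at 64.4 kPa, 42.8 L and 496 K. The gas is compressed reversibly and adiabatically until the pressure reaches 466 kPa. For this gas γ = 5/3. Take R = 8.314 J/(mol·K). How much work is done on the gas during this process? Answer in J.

4990 J

n = P₁V₁/(RT₁) = 64.4×42.8/(8.314×496) = 0.668 mol.
Adiabatic: T₂/T₁ = (P₂/P₁)^((γ−1)/γ) ⇒ T₂ = 496×(7.24)^0.400 = 1090 K; V₂ = 13.1 L.
ΔU = nCvΔT = 0.668×12.5×(1090−496) = 4990 J.
Q = 0 for an adiabatic process, so W = −ΔU = -4990 J.
Work done on the gas = −W_by = 4990 J.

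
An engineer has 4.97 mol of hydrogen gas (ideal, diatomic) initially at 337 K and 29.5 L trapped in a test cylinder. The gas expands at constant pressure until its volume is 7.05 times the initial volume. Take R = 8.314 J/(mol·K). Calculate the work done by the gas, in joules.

P₁ = nRT₁/V₁ = 4.97×8.314×337/29.5 = 472 kPa.
Isobaric: P stays 472 kPa; V/T = const ⇒ T₂ = 2380 K, V₂ = 208 L.
W = PΔV = 472×(208−29.5) kPa·L = 84200 J.

84200 J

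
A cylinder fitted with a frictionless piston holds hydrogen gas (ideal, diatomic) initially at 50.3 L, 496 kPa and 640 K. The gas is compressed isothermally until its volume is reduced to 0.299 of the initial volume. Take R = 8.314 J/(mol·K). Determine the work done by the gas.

n = P₁V₁/(RT₁) = 496×50.3/(8.314×640) = 4.69 mol.
Isothermal: T stays 640 K; PV = const ⇒ V₂ = 15.0 L, P₂ = 1660 kPa.
W = nRT ln(V₂/V₁) = 4.69×8.314×640×ln(0.299) = -30100 J.

-30100 J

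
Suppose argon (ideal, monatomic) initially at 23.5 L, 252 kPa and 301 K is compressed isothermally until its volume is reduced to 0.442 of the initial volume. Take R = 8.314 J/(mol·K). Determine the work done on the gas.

n = P₁V₁/(RT₁) = 252×23.5/(8.314×301) = 2.37 mol.
Isothermal: T stays 301 K; PV = const ⇒ V₂ = 10.4 L, P₂ = 570 kPa.
W = nRT ln(V₂/V₁) = 2.37×8.314×301×ln(0.442) = -4830 J.
Work done on the gas = −W_by = 4830 J.

4830 J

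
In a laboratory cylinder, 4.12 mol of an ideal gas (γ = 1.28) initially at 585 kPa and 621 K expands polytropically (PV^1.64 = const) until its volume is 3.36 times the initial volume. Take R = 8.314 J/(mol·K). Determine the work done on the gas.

-17900 J

V₁ = nRT₁/P₁ = 4.12×8.314×621/585 = 36.4 L.
Polytropic n=1.64: T₂ = T₁(V₁/V₂)^(n−1) = 621×(0.298)^0.64 = 286 K; P₂ = P₁(V₁/V₂)^n = 80.2 kPa.
W = (P₁V₁−P₂V₂)/(n−1) = (585×36.4−80.2×122)/0.64 = 17900 J.
Work done on the gas = −W_by = -17900 J.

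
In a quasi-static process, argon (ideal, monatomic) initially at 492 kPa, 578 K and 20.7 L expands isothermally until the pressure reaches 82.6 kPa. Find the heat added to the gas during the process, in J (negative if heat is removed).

18200 J

n = P₁V₁/(RT₁) = 492×20.7/(8.314×578) = 2.12 mol.
Isothermal: T stays 578 K; PV = const ⇒ V₂ = 123 L, P₂ = 82.6 kPa.
ΔU = 0 (ideal gas, T constant).
W = nRT ln(V₂/V₁) = 2.12×8.314×578×ln(5.96) = 18200 J.
Q = ΔU + W = 18200 J.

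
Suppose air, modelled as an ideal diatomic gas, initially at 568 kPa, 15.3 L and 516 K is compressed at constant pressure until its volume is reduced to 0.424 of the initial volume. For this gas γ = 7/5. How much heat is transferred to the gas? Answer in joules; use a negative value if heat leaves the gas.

-17500 J

n = P₁V₁/(RT₁) = 568×15.3/(8.314×516) = 2.03 mol.
Isobaric: P stays 568 kPa; V/T = const ⇒ T₂ = 219 K, V₂ = 6.49 L.
W = PΔV = 568×(6.49−15.3) kPa·L = -5010 J.
ΔU = nCvΔT = 2.03×20.8×(219−516) = -12500 J.
Q = ΔU + W = nCpΔT = -17500 J.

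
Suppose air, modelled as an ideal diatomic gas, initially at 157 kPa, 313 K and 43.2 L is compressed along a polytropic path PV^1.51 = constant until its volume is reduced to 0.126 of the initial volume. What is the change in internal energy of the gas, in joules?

n = P₁V₁/(RT₁) = 157×43.2/(8.314×313) = 2.61 mol.
Polytropic n=1.51: T₂ = T₁(V₁/V₂)^(n−1) = 313×(7.94)^0.51 = 900 K; P₂ = P₁(V₁/V₂)^n = 3580 kPa.
For an ideal gas ΔU = nCvΔT with Cv = (5/2)R = 20.8 J/(mol·K).
ΔU = 2.61×20.8×(900−313) = 31800 J.

31800 J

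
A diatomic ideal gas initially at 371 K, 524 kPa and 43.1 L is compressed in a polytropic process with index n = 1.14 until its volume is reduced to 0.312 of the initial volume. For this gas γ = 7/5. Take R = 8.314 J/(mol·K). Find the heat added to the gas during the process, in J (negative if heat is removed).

n = P₁V₁/(RT₁) = 524×43.1/(8.314×371) = 7.32 mol.
Polytropic n=1.14: T₂ = T₁(V₁/V₂)^(n−1) = 371×(3.21)^0.14 = 437 K; P₂ = P₁(V₁/V₂)^n = 1980 kPa.
W = (P₁V₁−P₂V₂)/(n−1) = (524×43.1−1980×13.4)/0.14 = -28600 J.
ΔU = nCvΔT = 7.32×20.8×(437−371) = 10000 J.
Q = ΔU + W = -18600 J.

-18600 J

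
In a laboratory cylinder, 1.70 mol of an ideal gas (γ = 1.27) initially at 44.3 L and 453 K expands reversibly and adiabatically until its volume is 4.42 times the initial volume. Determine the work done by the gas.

P₁ = nRT₁/V₁ = 1.70×8.314×453/44.3 = 145 kPa.
Adiabatic: TV^(γ−1) = const ⇒ T₂ = 453×(0.226)^0.270 = 303 K; PV^γ = const ⇒ P₂ = 21.9 kPa.
ΔU = nCvΔT = 1.70×30.8×(303−453) = -7840 J.
Q = 0 for an adiabatic process, so W = −ΔU = 7840 J.

7840 J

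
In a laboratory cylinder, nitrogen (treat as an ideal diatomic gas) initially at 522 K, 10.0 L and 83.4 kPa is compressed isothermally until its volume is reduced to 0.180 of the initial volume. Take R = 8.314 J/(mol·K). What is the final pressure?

Isothermal: T stays 522 K; PV = const ⇒ V₂ = 1.80 L, P₂ = 463 kPa.

463 kPa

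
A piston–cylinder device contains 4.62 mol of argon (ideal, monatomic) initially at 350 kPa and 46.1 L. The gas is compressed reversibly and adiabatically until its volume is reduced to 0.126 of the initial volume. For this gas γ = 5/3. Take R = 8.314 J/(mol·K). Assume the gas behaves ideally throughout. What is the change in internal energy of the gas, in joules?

T₁ = P₁V₁/(nR) = 350×46.1/(4.62×8.314) = 420 K.
Adiabatic: TV^(γ−1) = const ⇒ T₂ = 420×(7.94)^0.667 = 1670 K; PV^γ = const ⇒ P₂ = 11100 kPa.
For an ideal gas ΔU = nCvΔT with Cv = (3/2)R = 12.5 J/(mol·K).
ΔU = 4.62×12.5×(1670−420) = 72100 J.

72100 J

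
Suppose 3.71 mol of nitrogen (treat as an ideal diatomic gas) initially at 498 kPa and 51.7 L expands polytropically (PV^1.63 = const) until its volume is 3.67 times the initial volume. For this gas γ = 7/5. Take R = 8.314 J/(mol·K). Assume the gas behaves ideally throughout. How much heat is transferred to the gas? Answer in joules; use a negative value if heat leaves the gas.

-13100 J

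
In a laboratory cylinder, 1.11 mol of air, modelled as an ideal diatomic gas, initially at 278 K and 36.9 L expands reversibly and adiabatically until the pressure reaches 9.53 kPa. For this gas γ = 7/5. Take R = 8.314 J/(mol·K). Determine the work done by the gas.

P₁ = nRT₁/V₁ = 1.11×8.314×278/36.9 = 69.5 kPa.
Adiabatic: T₂/T₁ = (P₂/P₁)^((γ−1)/γ) ⇒ T₂ = 278×(0.137)^0.286 = 158 K; V₂ = 153 L.
ΔU = nCvΔT = 1.11×20.8×(158−278) = -2780 J.
Q = 0 for an adiabatic process, so W = −ΔU = 2780 J.

2780 J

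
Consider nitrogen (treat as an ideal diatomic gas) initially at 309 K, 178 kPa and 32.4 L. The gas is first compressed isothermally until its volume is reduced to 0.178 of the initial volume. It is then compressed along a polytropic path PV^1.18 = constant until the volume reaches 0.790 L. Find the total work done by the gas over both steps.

n = P₁V₁/(RT₁) = 178×32.4/(8.314×309) = 2.24 mol.
Step 1 — Isothermal: T stays 309 K; PV = const ⇒ V₂ = 5.77 L, P₂ = 1000 kPa.
ΔU = 0 (ideal gas, T constant).
W = nRT ln(V₂/V₁) = 2.24×8.314×309×ln(0.178) = -9950 J.
Q = ΔU + W = -9950 J.
State after step 1: P = 1000 kPa, V = 5.77 L, T = 309 K.
Step 2 — Polytropic n=1.18: T₂ = T₁(V₁/V₂)^(n−1) = 309×(7.30)^0.18 = 442 K; P₂ = P₁(V₁/V₂)^n = 10400 kPa.
W = (P₁V₁−P₂V₂)/(n−1) = (1000×5.77−10400×0.790)/0.18 = -13800 J.
ΔU = nCvΔT = 2.24×20.8×(442−309) = 6200 J.
Q = ΔU + W = -7580 J.
Net over both steps: W = -23700 J, Q = -17500 J, ΔU = 6200 J.

-23700 J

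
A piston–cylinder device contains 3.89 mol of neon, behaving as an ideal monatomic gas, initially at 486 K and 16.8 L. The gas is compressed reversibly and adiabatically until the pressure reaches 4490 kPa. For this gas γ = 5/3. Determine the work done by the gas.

-20600 J

P₁ = nRT₁/V₁ = 3.89×8.314×486/16.8 = 936 kPa.
Adiabatic: T₂/T₁ = (P₂/P₁)^((γ−1)/γ) ⇒ T₂ = 486×(4.80)^0.400 = 910 K; V₂ = 6.56 L.
ΔU = nCvΔT = 3.89×12.5×(910−486) = 20600 J.
Q = 0 for an adiabatic process, so W = −ΔU = -20600 J.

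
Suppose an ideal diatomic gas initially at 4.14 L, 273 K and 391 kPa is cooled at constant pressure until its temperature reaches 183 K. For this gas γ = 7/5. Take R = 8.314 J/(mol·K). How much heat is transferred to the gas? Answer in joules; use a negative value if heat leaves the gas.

-1870 J

n = P₁V₁/(RT₁) = 391×4.14/(8.314×273) = 0.713 mol.
Isobaric: P stays 391 kPa; V/T = const ⇒ T₂ = 183 K, V₂ = 2.78 L.
W = PΔV = 391×(2.78−4.14) kPa·L = -534 J.
ΔU = nCvΔT = 0.713×20.8×(183−273) = -1330 J.
Q = ΔU + W = nCpΔT = -1870 J.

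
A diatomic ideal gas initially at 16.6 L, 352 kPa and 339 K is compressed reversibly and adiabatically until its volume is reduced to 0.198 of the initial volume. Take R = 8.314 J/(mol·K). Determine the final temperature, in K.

Adiabatic: TV^(γ−1) = const ⇒ T₂ = 339×(5.05)^0.400 = 648 K; PV^γ = const ⇒ P₂ = 3400 kPa.

648 K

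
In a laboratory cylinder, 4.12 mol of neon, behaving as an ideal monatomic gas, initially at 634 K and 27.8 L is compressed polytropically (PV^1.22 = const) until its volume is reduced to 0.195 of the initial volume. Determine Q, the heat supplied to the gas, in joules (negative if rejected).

-28600 J

P₁ = nRT₁/V₁ = 4.12×8.314×634/27.8 = 781 kPa.
Polytropic n=1.22: T₂ = T₁(V₁/V₂)^(n−1) = 634×(5.13)^0.22 = 908 K; P₂ = P₁(V₁/V₂)^n = 5740 kPa.
W = (P₁V₁−P₂V₂)/(n−1) = (781×27.8−5740×5.42)/0.22 = -42700 J.
ΔU = nCvΔT = 4.12×12.5×(908−634) = 14100 J.
Q = ΔU + W = -28600 J.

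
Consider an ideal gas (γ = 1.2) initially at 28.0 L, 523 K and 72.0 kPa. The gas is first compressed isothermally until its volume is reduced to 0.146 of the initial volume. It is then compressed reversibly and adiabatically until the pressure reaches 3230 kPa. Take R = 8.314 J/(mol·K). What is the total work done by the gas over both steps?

-7590 J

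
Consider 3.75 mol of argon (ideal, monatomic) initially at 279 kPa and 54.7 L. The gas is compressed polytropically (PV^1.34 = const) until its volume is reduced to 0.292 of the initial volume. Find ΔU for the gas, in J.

11900 J

T₁ = P₁V₁/(nR) = 279×54.7/(3.75×8.314) = 489 K.
Polytropic n=1.34: T₂ = T₁(V₁/V₂)^(n−1) = 489×(3.42)^0.34 = 744 K; P₂ = P₁(V₁/V₂)^n = 1450 kPa.
For an ideal gas ΔU = nCvΔT with Cv = (3/2)R = 12.5 J/(mol·K).
ΔU = 3.75×12.5×(744−489) = 11900 J.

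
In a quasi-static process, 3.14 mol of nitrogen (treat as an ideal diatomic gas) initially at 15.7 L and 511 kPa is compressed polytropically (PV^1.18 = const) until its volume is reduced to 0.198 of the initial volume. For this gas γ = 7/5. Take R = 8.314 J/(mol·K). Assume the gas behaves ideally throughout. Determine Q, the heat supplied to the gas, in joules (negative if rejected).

-8300 J

T₁ = P₁V₁/(nR) = 511×15.7/(3.14×8.314) = 307 K.
Polytropic n=1.18: T₂ = T₁(V₁/V₂)^(n−1) = 307×(5.05)^0.18 = 411 K; P₂ = P₁(V₁/V₂)^n = 3450 kPa.
W = (P₁V₁−P₂V₂)/(n−1) = (511×15.7−3450×3.11)/0.18 = -15100 J.
ΔU = nCvΔT = 3.14×20.8×(411−307) = 6790 J.
Q = ΔU + W = -8300 J.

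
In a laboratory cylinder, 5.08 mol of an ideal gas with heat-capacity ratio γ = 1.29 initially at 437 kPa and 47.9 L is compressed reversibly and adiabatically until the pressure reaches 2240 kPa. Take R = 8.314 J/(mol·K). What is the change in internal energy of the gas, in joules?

T₁ = P₁V₁/(nR) = 437×47.9/(5.08×8.314) = 496 K.
Adiabatic: T₂/T₁ = (P₂/P₁)^((γ−1)/γ) ⇒ T₂ = 496×(5.13)^0.225 = 716 K; V₂ = 13.5 L.
For an ideal gas ΔU = nCvΔT with Cv = R/(γ−1) = 28.7 J/(mol·K).
ΔU = 5.08×28.7×(716−496) = 32000 J.

32000 J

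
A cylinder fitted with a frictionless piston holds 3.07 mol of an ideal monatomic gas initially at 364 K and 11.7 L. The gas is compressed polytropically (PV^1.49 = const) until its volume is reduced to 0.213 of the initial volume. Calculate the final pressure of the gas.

P₁ = nRT₁/V₁ = 3.07×8.314×364/11.7 = 794 kPa.
Polytropic n=1.49: T₂ = T₁(V₁/V₂)^(n−1) = 364×(4.69)^0.49 = 777 K; P₂ = P₁(V₁/V₂)^n = 7950 kPa.

7950 kPa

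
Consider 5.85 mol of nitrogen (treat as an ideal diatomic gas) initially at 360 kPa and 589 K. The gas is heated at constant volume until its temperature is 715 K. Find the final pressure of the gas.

437 kPa

V₁ = nRT₁/P₁ = 5.85×8.314×589/360 = 79.6 L.
Isochoric: V stays 79.6 L; P/T = const ⇒ T₂ = 715 K, P₂ = 437 kPa.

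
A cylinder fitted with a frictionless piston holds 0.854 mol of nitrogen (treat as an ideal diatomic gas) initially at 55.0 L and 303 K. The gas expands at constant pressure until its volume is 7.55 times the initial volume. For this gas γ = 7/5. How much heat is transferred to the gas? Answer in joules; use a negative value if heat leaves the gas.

49300 J

P₁ = nRT₁/V₁ = 0.854×8.314×303/55.0 = 39.1 kPa.
Isobaric: P stays 39.1 kPa; V/T = const ⇒ T₂ = 2290 K, V₂ = 415 L.
W = PΔV = 39.1×(415−55.0) kPa·L = 14100 J.
ΔU = nCvΔT = 0.854×20.8×(2290−303) = 35200 J.
Q = ΔU + W = nCpΔT = 49300 J.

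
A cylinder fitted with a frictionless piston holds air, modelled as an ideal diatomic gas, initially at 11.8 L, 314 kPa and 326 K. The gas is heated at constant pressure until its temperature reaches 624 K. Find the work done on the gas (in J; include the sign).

-3390 J

n = P₁V₁/(RT₁) = 314×11.8/(8.314×326) = 1.37 mol.
Isobaric: P stays 314 kPa; V/T = const ⇒ T₂ = 624 K, V₂ = 22.6 L.
W = PΔV = 314×(22.6−11.8) kPa·L = 3390 J.
Work done on the gas = −W_by = -3390 J.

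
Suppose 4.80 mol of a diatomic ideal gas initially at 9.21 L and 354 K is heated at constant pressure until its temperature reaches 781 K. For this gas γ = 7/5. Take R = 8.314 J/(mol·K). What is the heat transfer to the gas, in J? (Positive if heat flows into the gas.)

P₁ = nRT₁/V₁ = 4.80×8.314×354/9.21 = 1530 kPa.
Isobaric: P stays 1530 kPa; V/T = const ⇒ T₂ = 781 K, V₂ = 20.3 L.
W = PΔV = 1530×(20.3−9.21) kPa·L = 17000 J.
ΔU = nCvΔT = 4.80×20.8×(781−354) = 42600 J.
Q = ΔU + W = nCpΔT = 59600 J.

59600 J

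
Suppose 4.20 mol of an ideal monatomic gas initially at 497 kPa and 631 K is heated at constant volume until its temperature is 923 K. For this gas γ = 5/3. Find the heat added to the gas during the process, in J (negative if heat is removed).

V₁ = nRT₁/P₁ = 4.20×8.314×631/497 = 44.3 L.
Isochoric: V stays 44.3 L; P/T = const ⇒ T₂ = 923 K, P₂ = 727 kPa.
W = 0 (no volume change).
ΔU = nCvΔT = 4.20×12.5×(923−631) = 15300 J.
Q = ΔU = 15300 J.

15300 J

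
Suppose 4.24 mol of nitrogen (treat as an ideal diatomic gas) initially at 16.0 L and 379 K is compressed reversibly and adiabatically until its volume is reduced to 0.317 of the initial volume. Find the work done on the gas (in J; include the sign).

19500 J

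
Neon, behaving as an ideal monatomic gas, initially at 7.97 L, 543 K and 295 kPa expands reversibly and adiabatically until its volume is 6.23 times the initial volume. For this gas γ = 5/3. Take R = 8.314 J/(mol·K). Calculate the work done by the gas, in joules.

n = P₁V₁/(RT₁) = 295×7.97/(8.314×543) = 0.521 mol.
Adiabatic: TV^(γ−1) = const ⇒ T₂ = 543×(0.161)^0.667 = 160 K; PV^γ = const ⇒ P₂ = 14.0 kPa.
ΔU = nCvΔT = 0.521×12.5×(160−543) = -2490 J.
Q = 0 for an adiabatic process, so W = −ΔU = 2490 J.

2490 J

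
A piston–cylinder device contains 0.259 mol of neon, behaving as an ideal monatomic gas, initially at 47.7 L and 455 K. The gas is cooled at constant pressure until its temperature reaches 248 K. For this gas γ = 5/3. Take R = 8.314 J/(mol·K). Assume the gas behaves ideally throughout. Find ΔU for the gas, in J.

-669 J

P₁ = nRT₁/V₁ = 0.259×8.314×455/47.7 = 20.5 kPa.
Isobaric: P stays 20.5 kPa; V/T = const ⇒ T₂ = 248 K, V₂ = 26.0 L.
For an ideal gas ΔU = nCvΔT with Cv = (3/2)R = 12.5 J/(mol·K).
ΔU = 0.259×12.5×(248−455) = -669 J.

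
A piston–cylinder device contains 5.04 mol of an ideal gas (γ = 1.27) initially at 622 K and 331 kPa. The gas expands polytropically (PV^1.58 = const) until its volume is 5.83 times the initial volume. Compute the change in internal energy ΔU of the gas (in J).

V₁ = nRT₁/P₁ = 5.04×8.314×622/331 = 78.7 L.
Polytropic n=1.58: T₂ = T₁(V₁/V₂)^(n−1) = 622×(0.172)^0.58 = 224 K; P₂ = P₁(V₁/V₂)^n = 20.4 kPa.
For an ideal gas ΔU = nCvΔT with Cv = R/(γ−1) = 30.8 J/(mol·K).
ΔU = 5.04×30.8×(224−622) = -61800 J.

-61800 J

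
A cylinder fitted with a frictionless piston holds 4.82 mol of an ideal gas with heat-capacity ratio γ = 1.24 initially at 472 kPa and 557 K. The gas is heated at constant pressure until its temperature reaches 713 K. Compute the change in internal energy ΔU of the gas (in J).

26000 J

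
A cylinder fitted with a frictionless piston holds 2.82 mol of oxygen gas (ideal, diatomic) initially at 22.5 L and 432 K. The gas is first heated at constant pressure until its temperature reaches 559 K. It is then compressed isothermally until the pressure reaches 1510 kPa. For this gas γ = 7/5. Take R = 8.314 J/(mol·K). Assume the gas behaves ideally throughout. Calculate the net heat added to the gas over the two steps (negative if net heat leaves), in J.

P₁ = nRT₁/V₁ = 2.82×8.314×432/22.5 = 450 kPa.
Step 1 — Isobaric: P stays 450 kPa; V/T = const ⇒ T₂ = 559 K, V₂ = 29.1 L.
W = PΔV = 450×(29.1−22.5) kPa·L = 2980 J.
ΔU = nCvΔT = 2.82×20.8×(559−432) = 7440 J.
Q = ΔU + W = nCpΔT = 10400 J.
State after step 1: P = 450 kPa, V = 29.1 L, T = 559 K.
Step 2 — Isothermal: T stays 559 K; PV = const ⇒ V₂ = 8.68 L, P₂ = 1510 kPa.
ΔU = 0 (ideal gas, T constant).
W = nRT ln(V₂/V₁) = 2.82×8.314×559×ln(0.298) = -15900 J.
Q = ΔU + W = -15900 J.
Net over both steps: W = -12900 J, Q = -5440 J, ΔU = 7440 J.

-5440 J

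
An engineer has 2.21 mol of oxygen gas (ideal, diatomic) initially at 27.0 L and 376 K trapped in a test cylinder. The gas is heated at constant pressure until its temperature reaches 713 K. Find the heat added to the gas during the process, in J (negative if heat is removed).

P₁ = nRT₁/V₁ = 2.21×8.314×376/27.0 = 256 kPa.
Isobaric: P stays 256 kPa; V/T = const ⇒ T₂ = 713 K, V₂ = 51.2 L.
W = PΔV = 256×(51.2−27.0) kPa·L = 6190 J.
ΔU = nCvΔT = 2.21×20.8×(713−376) = 15500 J.
Q = ΔU + W = nCpΔT = 21700 J.

21700 J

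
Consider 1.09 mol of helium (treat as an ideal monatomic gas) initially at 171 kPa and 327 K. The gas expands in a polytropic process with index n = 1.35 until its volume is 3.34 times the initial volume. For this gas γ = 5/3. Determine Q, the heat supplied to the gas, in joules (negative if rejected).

V₁ = nRT₁/P₁ = 1.09×8.314×327/171 = 17.3 L.
Polytropic n=1.35: T₂ = T₁(V₁/V₂)^(n−1) = 327×(0.299)^0.35 = 214 K; P₂ = P₁(V₁/V₂)^n = 33.6 kPa.
W = (P₁V₁−P₂V₂)/(n−1) = (171×17.3−33.6×57.9)/0.35 = 2920 J.
ΔU = nCvΔT = 1.09×12.5×(214−327) = -1530 J.
Q = ΔU + W = 1380 J.

1380 J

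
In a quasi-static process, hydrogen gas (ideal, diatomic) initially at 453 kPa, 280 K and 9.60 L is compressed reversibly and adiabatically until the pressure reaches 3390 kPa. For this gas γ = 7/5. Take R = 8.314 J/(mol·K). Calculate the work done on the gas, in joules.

8450 J

n = P₁V₁/(RT₁) = 453×9.60/(8.314×280) = 1.87 mol.
Adiabatic: T₂/T₁ = (P₂/P₁)^((γ−1)/γ) ⇒ T₂ = 280×(7.48)^0.286 = 498 K; V₂ = 2.28 L.
ΔU = nCvΔT = 1.87×20.8×(498−280) = 8450 J.
Q = 0 for an adiabatic process, so W = −ΔU = -8450 J.
Work done on the gas = −W_by = 8450 J.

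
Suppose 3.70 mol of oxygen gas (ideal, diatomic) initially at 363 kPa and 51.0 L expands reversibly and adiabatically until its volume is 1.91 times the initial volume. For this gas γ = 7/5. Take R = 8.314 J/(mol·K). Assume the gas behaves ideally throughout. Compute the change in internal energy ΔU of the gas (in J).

-10600 J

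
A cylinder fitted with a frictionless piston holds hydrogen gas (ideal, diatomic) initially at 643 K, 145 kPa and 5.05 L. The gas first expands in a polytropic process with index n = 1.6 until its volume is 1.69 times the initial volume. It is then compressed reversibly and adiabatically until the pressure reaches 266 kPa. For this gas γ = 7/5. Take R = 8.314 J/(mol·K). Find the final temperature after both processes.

n = P₁V₁/(RT₁) = 145×5.05/(8.314×643) = 0.137 mol.
Step 1 — Polytropic n=1.6: T₂ = T₁(V₁/V₂)^(n−1) = 643×(0.592)^0.60 = 469 K; P₂ = P₁(V₁/V₂)^n = 62.6 kPa.
W = (P₁V₁−P₂V₂)/(n−1) = (145×5.05−62.6×8.53)/0.60 = 330 J.
ΔU = nCvΔT = 0.137×20.8×(469−643) = -494 J.
Q = ΔU + W = -165 J.
State after step 1: P = 62.6 kPa, V = 8.53 L, T = 469 K.
Step 2 — Adiabatic: T₂/T₁ = (P₂/P₁)^((γ−1)/γ) ⇒ T₂ = 469×(4.25)^0.286 = 709 K; V₂ = 3.04 L.
ΔU = nCvΔT = 0.137×20.8×(709−469) = 684 J.
Q = 0 for an adiabatic process, so W = −ΔU = -684 J.
Net over both steps: W = -354 J, Q = -165 J, ΔU = 189 J.

709 K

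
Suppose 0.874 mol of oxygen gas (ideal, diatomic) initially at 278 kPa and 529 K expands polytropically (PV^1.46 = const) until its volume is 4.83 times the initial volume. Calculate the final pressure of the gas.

V₁ = nRT₁/P₁ = 0.874×8.314×529/278 = 13.8 L.
Polytropic n=1.46: T₂ = T₁(V₁/V₂)^(n−1) = 529×(0.207)^0.46 = 256 K; P₂ = P₁(V₁/V₂)^n = 27.9 kPa.

27.9 kPa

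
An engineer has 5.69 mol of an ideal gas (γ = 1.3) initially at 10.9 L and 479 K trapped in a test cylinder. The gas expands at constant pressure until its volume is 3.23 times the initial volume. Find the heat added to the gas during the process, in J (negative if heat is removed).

219000 J

P₁ = nRT₁/V₁ = 5.69×8.314×479/10.9 = 2080 kPa.
Isobaric: P stays 2080 kPa; V/T = const ⇒ T₂ = 1550 K, V₂ = 35.2 L.
W = PΔV = 2080×(35.2−10.9) kPa·L = 50500 J.
ΔU = nCvΔT = 5.69×27.7×(1550−479) = 168000 J.
Q = ΔU + W = nCpΔT = 219000 J.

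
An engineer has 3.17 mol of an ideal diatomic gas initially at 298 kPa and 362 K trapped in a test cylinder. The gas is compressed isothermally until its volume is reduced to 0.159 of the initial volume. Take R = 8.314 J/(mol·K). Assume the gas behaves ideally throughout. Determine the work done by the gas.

-17500 J

V₁ = nRT₁/P₁ = 3.17×8.314×362/298 = 32.0 L.
Isothermal: T stays 362 K; PV = const ⇒ V₂ = 5.09 L, P₂ = 1870 kPa.
W = nRT ln(V₂/V₁) = 3.17×8.314×362×ln(0.159) = -17500 J.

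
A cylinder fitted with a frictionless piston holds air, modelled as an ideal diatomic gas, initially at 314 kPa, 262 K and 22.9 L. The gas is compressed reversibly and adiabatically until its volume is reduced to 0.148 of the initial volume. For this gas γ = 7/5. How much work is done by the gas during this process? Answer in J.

-20600 J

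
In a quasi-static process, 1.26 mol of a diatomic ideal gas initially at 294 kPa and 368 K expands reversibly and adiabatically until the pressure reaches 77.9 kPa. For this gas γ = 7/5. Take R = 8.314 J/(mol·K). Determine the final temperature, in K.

V₁ = nRT₁/P₁ = 1.26×8.314×368/294 = 13.1 L.
Adiabatic: T₂/T₁ = (P₂/P₁)^((γ−1)/γ) ⇒ T₂ = 368×(0.265)^0.286 = 252 K; V₂ = 33.9 L.

252 K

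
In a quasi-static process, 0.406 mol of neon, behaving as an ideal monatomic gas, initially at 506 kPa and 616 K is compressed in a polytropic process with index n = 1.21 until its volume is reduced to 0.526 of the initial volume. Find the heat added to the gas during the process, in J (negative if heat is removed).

V₁ = nRT₁/P₁ = 0.406×8.314×616/506 = 4.11 L.
Polytropic n=1.21: T₂ = T₁(V₁/V₂)^(n−1) = 616×(1.90)^0.21 = 705 K; P₂ = P₁(V₁/V₂)^n = 1100 kPa.
W = (P₁V₁−P₂V₂)/(n−1) = (506×4.11−1100×2.16)/0.21 = -1430 J.
ΔU = nCvΔT = 0.406×12.5×(705−616) = 451 J.
Q = ΔU + W = -980 J.

-980 J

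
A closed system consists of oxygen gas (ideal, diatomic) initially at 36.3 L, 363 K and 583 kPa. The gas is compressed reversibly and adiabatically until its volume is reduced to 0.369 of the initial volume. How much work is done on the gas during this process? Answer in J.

n = P₁V₁/(RT₁) = 583×36.3/(8.314×363) = 7.01 mol.
Adiabatic: TV^(γ−1) = const ⇒ T₂ = 363×(2.71)^0.400 = 541 K; PV^γ = const ⇒ P₂ = 2350 kPa.
ΔU = nCvΔT = 7.01×20.8×(541−363) = 25900 J.
Q = 0 for an adiabatic process, so W = −ΔU = -25900 J.
Work done on the gas = −W_by = 25900 J.

25900 J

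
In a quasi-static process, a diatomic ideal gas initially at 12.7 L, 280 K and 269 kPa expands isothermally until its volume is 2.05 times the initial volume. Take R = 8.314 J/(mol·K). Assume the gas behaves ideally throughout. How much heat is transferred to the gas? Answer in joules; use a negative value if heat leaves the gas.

2450 J

n = P₁V₁/(RT₁) = 269×12.7/(8.314×280) = 1.47 mol.
Isothermal: T stays 280 K; PV = const ⇒ V₂ = 26.0 L, P₂ = 131 kPa.
ΔU = 0 (ideal gas, T constant).
W = nRT ln(V₂/V₁) = 1.47×8.314×280×ln(2.05) = 2450 J.
Q = ΔU + W = 2450 J.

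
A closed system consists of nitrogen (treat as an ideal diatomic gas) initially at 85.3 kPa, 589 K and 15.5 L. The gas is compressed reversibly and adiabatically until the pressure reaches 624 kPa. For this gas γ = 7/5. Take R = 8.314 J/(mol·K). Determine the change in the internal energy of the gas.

2530 J

n = P₁V₁/(RT₁) = 85.3×15.5/(8.314×589) = 0.270 mol.
Adiabatic: T₂/T₁ = (P₂/P₁)^((γ−1)/γ) ⇒ T₂ = 589×(7.32)^0.286 = 1040 K; V₂ = 3.74 L.
For an ideal gas ΔU = nCvΔT with Cv = (5/2)R = 20.8 J/(mol·K).
ΔU = 0.270×20.8×(1040−589) = 2530 J.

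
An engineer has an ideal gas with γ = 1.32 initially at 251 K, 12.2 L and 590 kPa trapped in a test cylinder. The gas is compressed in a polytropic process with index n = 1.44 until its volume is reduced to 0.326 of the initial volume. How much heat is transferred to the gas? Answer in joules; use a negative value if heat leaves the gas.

3910 J

n = P₁V₁/(RT₁) = 590×12.2/(8.314×251) = 3.45 mol.
Polytropic n=1.44: T₂ = T₁(V₁/V₂)^(n−1) = 251×(3.07)^0.44 = 411 K; P₂ = P₁(V₁/V₂)^n = 2960 kPa.
W = (P₁V₁−P₂V₂)/(n−1) = (590×12.2−2960×3.98)/0.44 = -10400 J.
ΔU = nCvΔT = 3.45×26.0×(411−251) = 14300 J.
Q = ΔU + W = 3910 J.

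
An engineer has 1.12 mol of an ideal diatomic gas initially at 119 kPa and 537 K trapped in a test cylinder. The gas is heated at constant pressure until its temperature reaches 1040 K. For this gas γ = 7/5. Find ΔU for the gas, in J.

11700 J

V₁ = nRT₁/P₁ = 1.12×8.314×537/119 = 42.0 L.
Isobaric: P stays 119 kPa; V/T = const ⇒ T₂ = 1040 K, V₂ = 81.4 L.
For an ideal gas ΔU = nCvΔT with Cv = (5/2)R = 20.8 J/(mol·K).
ΔU = 1.12×20.8×(1040−537) = 11700 J.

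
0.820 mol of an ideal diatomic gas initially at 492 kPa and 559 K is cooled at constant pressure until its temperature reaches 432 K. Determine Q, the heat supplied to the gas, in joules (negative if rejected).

V₁ = nRT₁/P₁ = 0.820×8.314×559/492 = 7.75 L.
Isobaric: P stays 492 kPa; V/T = const ⇒ T₂ = 432 K, V₂ = 5.99 L.
W = PΔV = 492×(5.99−7.75) kPa·L = -866 J.
ΔU = nCvΔT = 0.820×20.8×(432−559) = -2160 J.
Q = ΔU + W = nCpΔT = -3030 J.

-3030 J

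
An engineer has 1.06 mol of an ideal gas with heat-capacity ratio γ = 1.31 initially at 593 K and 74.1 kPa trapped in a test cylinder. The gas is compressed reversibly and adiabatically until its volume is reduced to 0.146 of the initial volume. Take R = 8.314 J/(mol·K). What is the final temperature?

1080 K

V₁ = nRT₁/P₁ = 1.06×8.314×593/74.1 = 70.5 L.
Adiabatic: TV^(γ−1) = const ⇒ T₂ = 593×(6.85)^0.310 = 1080 K; PV^γ = const ⇒ P₂ = 922 kPa.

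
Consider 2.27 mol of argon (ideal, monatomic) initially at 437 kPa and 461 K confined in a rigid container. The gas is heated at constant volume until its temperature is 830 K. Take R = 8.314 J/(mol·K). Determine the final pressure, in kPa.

787 kPa

V₁ = nRT₁/P₁ = 2.27×8.314×461/437 = 19.9 L.
Isochoric: V stays 19.9 L; P/T = const ⇒ T₂ = 830 K, P₂ = 787 kPa.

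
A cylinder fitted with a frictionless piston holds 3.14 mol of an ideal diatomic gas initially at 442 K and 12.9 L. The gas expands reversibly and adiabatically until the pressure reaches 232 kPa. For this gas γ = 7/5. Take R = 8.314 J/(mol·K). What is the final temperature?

301 K

P₁ = nRT₁/V₁ = 3.14×8.314×442/12.9 = 894 kPa.
Adiabatic: T₂/T₁ = (P₂/P₁)^((γ−1)/γ) ⇒ T₂ = 442×(0.259)^0.286 = 301 K; V₂ = 33.8 L.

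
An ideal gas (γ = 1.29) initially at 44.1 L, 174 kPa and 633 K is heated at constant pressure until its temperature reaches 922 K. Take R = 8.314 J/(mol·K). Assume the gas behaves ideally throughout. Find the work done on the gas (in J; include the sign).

-3500 J

n = P₁V₁/(RT₁) = 174×44.1/(8.314×633) = 1.46 mol.
Isobaric: P stays 174 kPa; V/T = const ⇒ T₂ = 922 K, V₂ = 64.2 L.
W = PΔV = 174×(64.2−44.1) kPa·L = 3500 J.
Work done on the gas = −W_by = -3500 J.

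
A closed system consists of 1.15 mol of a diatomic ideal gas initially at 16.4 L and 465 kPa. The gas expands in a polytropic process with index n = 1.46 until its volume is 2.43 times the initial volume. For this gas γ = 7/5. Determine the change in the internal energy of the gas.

T₁ = P₁V₁/(nR) = 465×16.4/(1.15×8.314) = 798 K.
Polytropic n=1.46: T₂ = T₁(V₁/V₂)^(n−1) = 798×(0.412)^0.46 = 530 K; P₂ = P₁(V₁/V₂)^n = 127 kPa.
For an ideal gas ΔU = nCvΔT with Cv = (5/2)R = 20.8 J/(mol·K).
ΔU = 1.15×20.8×(530−798) = -6390 J.

-6390 J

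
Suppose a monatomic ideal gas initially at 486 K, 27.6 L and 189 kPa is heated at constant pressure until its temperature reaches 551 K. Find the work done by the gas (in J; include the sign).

698 J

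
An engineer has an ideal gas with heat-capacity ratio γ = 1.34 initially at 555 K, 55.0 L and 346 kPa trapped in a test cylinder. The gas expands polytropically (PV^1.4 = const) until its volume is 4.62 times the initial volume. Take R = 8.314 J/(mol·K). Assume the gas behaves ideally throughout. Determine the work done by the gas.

21800 J

n = P₁V₁/(RT₁) = 346×55.0/(8.314×555) = 4.12 mol.
Polytropic n=1.4: T₂ = T₁(V₁/V₂)^(n−1) = 555×(0.216)^0.40 = 301 K; P₂ = P₁(V₁/V₂)^n = 40.6 kPa.
W = (P₁V₁−P₂V₂)/(n−1) = (346×55.0−40.6×254)/0.40 = 21800 J.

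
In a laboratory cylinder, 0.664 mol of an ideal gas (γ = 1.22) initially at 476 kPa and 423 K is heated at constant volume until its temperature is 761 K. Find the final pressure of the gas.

856 kPa

V₁ = nRT₁/P₁ = 0.664×8.314×423/476 = 4.91 L.
Isochoric: V stays 4.91 L; P/T = const ⇒ T₂ = 761 K, P₂ = 856 kPa.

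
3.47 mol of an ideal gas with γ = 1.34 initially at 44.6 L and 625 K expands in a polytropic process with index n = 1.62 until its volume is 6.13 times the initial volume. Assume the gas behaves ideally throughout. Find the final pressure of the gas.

21.4 kPa

P₁ = nRT₁/V₁ = 3.47×8.314×625/44.6 = 404 kPa.
Polytropic n=1.62: T₂ = T₁(V₁/V₂)^(n−1) = 625×(0.163)^0.62 = 203 K; P₂ = P₁(V₁/V₂)^n = 21.4 kPa.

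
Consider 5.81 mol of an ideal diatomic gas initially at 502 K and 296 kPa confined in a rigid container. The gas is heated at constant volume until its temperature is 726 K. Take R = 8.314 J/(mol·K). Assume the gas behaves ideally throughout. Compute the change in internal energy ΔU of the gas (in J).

27100 J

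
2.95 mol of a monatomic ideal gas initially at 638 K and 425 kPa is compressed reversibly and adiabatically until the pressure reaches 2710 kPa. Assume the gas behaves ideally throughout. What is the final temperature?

V₁ = nRT₁/P₁ = 2.95×8.314×638/425 = 36.8 L.
Adiabatic: T₂/T₁ = (P₂/P₁)^((γ−1)/γ) ⇒ T₂ = 638×(6.38)^0.400 = 1340 K; V₂ = 12.1 L.

1340 K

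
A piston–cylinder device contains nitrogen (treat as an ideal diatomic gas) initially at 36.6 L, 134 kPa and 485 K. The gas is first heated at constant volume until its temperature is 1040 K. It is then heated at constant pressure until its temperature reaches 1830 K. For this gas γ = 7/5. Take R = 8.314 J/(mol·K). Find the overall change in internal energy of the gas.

n = P₁V₁/(RT₁) = 134×36.6/(8.314×485) = 1.22 mol.
Step 1 — Isochoric: V stays 36.6 L; P/T = const ⇒ T₂ = 1040 K, P₂ = 287 kPa.
W = 0 (no volume change).
ΔU = nCvΔT = 1.22×20.8×(1040−485) = 14000 J.
Q = ΔU = 14000 J.
State after step 1: P = 287 kPa, V = 36.6 L, T = 1040 K.
Step 2 — Isobaric: P stays 287 kPa; V/T = const ⇒ T₂ = 1830 K, V₂ = 64.4 L.
W = PΔV = 287×(64.4−36.6) kPa·L = 7990 J.
ΔU = nCvΔT = 1.22×20.8×(1830−1040) = 20000 J.
Q = ΔU + W = nCpΔT = 28000 J.
Net over both steps: W = 7990 J, Q = 42000 J, ΔU = 34000 J.

34000 J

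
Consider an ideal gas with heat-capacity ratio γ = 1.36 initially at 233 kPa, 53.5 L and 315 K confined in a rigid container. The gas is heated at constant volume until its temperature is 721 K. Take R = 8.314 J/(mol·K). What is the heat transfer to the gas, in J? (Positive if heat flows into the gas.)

44600 J

n = P₁V₁/(RT₁) = 233×53.5/(8.314×315) = 4.76 mol.
Isochoric: V stays 53.5 L; P/T = const ⇒ T₂ = 721 K, P₂ = 533 kPa.
W = 0 (no volume change).
ΔU = nCvΔT = 4.76×23.1×(721−315) = 44600 J.
Q = ΔU = 44600 J.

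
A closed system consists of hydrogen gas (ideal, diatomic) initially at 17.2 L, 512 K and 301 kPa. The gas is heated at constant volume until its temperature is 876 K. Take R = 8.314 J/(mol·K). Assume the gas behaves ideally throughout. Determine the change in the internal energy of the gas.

n = P₁V₁/(RT₁) = 301×17.2/(8.314×512) = 1.22 mol.
Isochoric: V stays 17.2 L; P/T = const ⇒ T₂ = 876 K, P₂ = 515 kPa.
For an ideal gas ΔU = nCvΔT with Cv = (5/2)R = 20.8 J/(mol·K).
ΔU = 1.22×20.8×(876−512) = 9200 J.

9200 J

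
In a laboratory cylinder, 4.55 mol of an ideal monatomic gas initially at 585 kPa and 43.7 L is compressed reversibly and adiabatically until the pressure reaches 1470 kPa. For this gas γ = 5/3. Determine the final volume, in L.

25.1 L

T₁ = P₁V₁/(nR) = 585×43.7/(4.55×8.314) = 676 K.
Adiabatic: T₂/T₁ = (P₂/P₁)^((γ−1)/γ) ⇒ T₂ = 676×(2.51)^0.400 = 977 K; V₂ = 25.1 L.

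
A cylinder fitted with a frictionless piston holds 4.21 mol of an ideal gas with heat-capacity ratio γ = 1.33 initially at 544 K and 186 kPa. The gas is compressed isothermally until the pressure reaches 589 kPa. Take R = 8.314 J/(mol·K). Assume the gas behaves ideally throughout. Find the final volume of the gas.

V₁ = nRT₁/P₁ = 4.21×8.314×544/186 = 102 L.
Isothermal: T stays 544 K; PV = const ⇒ V₂ = 32.3 L, P₂ = 589 kPa.

32.3 L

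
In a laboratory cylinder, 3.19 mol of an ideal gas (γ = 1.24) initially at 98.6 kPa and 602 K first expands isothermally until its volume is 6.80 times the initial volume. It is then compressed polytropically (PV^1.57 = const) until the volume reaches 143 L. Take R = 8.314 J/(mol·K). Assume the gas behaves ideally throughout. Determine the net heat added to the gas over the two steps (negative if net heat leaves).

V₁ = nRT₁/P₁ = 3.19×8.314×602/98.6 = 162 L.
Step 1 — Isothermal: T stays 602 K; PV = const ⇒ V₂ = 1100 L, P₂ = 14.5 kPa.
ΔU = 0 (ideal gas, T constant).
W = nRT ln(V₂/V₁) = 3.19×8.314×602×ln(6.80) = 30600 J.
Q = ΔU + W = 30600 J.
State after step 1: P = 14.5 kPa, V = 1100 L, T = 602 K.
Step 2 — Polytropic n=1.57: T₂ = T₁(V₁/V₂)^(n−1) = 602×(7.70)^0.57 = 1930 K; P₂ = P₁(V₁/V₂)^n = 357 kPa.
W = (P₁V₁−P₂V₂)/(n−1) = (14.5×1100−357×143)/0.57 = -61700 J.
ΔU = nCvΔT = 3.19×34.6×(1930−602) = 146000 J.
Q = ΔU + W = 84800 J.
Net over both steps: W = -31000 J, Q = 115000 J, ΔU = 146000 J.

115000 J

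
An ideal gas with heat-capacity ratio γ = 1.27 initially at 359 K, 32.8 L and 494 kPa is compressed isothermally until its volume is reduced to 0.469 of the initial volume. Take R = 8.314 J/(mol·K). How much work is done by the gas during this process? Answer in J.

-12300 J

n = P₁V₁/(RT₁) = 494×32.8/(8.314×359) = 5.43 mol.
Isothermal: T stays 359 K; PV = const ⇒ V₂ = 15.4 L, P₂ = 1050 kPa.
W = nRT ln(V₂/V₁) = 5.43×8.314×359×ln(0.469) = -12300 J.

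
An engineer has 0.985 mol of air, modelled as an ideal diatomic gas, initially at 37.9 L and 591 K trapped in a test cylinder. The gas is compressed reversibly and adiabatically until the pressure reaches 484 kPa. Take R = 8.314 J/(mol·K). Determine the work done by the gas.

P₁ = nRT₁/V₁ = 0.985×8.314×591/37.9 = 128 kPa.
Adiabatic: T₂/T₁ = (P₂/P₁)^((γ−1)/γ) ⇒ T₂ = 591×(3.79)^0.286 = 865 K; V₂ = 14.6 L.
ΔU = nCvΔT = 0.985×20.8×(865−591) = 5610 J.
Q = 0 for an adiabatic process, so W = −ΔU = -5610 J.

-5610 J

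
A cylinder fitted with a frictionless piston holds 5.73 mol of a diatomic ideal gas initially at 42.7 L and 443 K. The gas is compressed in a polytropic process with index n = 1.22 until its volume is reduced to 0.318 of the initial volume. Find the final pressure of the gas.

2000 kPa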